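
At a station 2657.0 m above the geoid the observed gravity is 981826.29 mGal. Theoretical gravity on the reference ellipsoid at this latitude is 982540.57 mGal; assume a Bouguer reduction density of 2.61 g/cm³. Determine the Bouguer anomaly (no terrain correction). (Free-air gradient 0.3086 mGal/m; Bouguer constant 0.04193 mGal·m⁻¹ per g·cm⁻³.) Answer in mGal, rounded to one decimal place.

Free-air correction = 0.3086 × 2657.0 = 819.95 mGal
Free-air anomaly = 981826.29 − 982540.57 + (819.95) = 105.67 mGal
Bouguer slab correction = 0.04193 × 2.61 × 2657.0 = 290.77 mGal
Simple Bouguer anomaly = 105.67 − (290.77) = -185.10 mGal

-185.1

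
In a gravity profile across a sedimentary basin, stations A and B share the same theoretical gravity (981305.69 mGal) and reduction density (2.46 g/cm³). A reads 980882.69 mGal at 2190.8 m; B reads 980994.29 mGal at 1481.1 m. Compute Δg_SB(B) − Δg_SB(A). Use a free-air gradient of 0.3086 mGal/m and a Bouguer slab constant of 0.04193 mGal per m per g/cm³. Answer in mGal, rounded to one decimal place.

-34.2

Δg_SB(A) = 980882.69 − 981305.69 + 0.3086×2190.8 − 0.04193×2.46×2190.8 = 27.10 mGal
Δg_SB(B) = 980994.29 − 981305.69 + 0.3086×1481.1 − 0.04193×2.46×1481.1 = -7.10 mGal
Difference = -7.10 − (27.10) = -34.20 mGal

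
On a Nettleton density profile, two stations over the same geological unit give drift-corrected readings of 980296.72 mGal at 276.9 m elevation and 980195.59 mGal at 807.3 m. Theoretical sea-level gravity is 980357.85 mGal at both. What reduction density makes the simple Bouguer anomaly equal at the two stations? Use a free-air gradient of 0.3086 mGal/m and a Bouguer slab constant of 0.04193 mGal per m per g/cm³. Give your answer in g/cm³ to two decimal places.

Δg_obs = 980195.59 − 980296.72 = -101.13 mGal over Δh = 807.3 − 276.9 = 530.4 m
Equal Bouguer anomalies ⇒ Δg_obs + (0.3086 − 0.04193ρ)·Δh = 0
0.3086 − 0.04193ρ = −Δg_obs/Δh = 0.19067
ρ = (0.3086 − 0.19067) / 0.04193 = 2.81 g/cm³

2.81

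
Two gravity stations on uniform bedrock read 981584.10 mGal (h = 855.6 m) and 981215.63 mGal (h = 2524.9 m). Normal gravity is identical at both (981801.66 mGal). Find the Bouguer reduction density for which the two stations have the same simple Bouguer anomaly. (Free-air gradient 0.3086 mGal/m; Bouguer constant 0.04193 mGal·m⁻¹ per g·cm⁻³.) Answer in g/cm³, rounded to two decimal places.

2.10

Δg_obs = 981215.63 − 981584.10 = -368.47 mGal over Δh = 2524.9 − 855.6 = 1669.3 m
Equal Bouguer anomalies ⇒ Δg_obs + (0.3086 − 0.04193ρ)·Δh = 0
0.3086 − 0.04193ρ = −Δg_obs/Δh = 0.22073
ρ = (0.3086 − 0.22073) / 0.04193 = 2.10 g/cm³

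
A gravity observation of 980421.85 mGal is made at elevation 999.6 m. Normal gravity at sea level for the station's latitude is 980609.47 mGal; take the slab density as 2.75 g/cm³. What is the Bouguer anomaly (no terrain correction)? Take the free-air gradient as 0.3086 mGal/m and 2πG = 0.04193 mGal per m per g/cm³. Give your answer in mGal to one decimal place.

5.6

Free-air correction = 0.3086 × 999.6 = 308.48 mGal
Free-air anomaly = 980421.85 − 980609.47 + (308.48) = 120.86 mGal
Bouguer slab correction = 0.04193 × 2.75 × 999.6 = 115.26 mGal
Simple Bouguer anomaly = 120.86 − (115.26) = 5.60 mGal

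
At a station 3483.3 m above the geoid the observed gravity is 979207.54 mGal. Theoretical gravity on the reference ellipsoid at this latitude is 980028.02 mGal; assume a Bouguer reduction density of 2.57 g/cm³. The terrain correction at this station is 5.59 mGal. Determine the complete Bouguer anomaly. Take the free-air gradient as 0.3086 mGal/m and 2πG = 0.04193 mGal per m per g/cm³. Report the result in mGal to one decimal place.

-115.3

Free-air correction = 0.3086 × 3483.3 = 1074.95 mGal
Free-air anomaly = 979207.54 − 980028.02 + (1074.95) = 254.47 mGal
Bouguer slab correction = 0.04193 × 2.57 × 3483.3 = 375.36 mGal
Simple Bouguer anomaly = 254.47 − (375.36) = -120.89 mGal
Complete Bouguer anomaly = -120.89 + 5.59 = -115.30 mGal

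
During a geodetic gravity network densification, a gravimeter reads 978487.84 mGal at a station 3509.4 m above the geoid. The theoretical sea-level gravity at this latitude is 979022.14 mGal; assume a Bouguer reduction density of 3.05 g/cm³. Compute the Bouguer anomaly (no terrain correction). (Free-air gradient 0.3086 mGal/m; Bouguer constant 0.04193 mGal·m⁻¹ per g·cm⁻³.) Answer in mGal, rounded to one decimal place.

Free-air correction = 0.3086 × 3509.4 = 1083.00 mGal
Free-air anomaly = 978487.84 − 979022.14 + (1083.00) = 548.70 mGal
Bouguer slab correction = 0.04193 × 3.05 × 3509.4 = 448.80 mGal
Simple Bouguer anomaly = 548.70 − (448.80) = 99.90 mGal

99.9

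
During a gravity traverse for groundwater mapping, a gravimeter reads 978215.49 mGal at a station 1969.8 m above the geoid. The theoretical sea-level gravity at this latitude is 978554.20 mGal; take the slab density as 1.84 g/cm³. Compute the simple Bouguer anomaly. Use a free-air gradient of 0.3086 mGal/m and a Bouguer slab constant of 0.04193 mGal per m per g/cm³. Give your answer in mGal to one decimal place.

Free-air correction = 0.3086 × 1969.8 = 607.88 mGal
Free-air anomaly = 978215.49 − 978554.20 + (607.88) = 269.17 mGal
Bouguer slab correction = 0.04193 × 1.84 × 1969.8 = 151.97 mGal
Simple Bouguer anomaly = 269.17 − (151.97) = 117.20 mGal

117.2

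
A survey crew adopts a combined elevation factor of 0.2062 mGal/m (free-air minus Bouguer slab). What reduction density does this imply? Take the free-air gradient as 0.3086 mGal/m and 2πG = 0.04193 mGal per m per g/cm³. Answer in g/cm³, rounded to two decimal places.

2.44

0.2062 = 0.3086 − 0.04193 × ρ
ρ = (0.3086 − 0.2062) / 0.04193 = 2.44 g/cm³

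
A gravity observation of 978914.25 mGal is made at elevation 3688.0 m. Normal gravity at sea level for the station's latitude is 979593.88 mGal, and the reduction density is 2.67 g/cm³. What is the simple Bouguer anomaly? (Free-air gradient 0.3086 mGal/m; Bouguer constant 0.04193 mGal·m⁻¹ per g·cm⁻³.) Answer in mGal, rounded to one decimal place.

Free-air correction = 0.3086 × 3688.0 = 1138.12 mGal
Free-air anomaly = 978914.25 − 979593.88 + (1138.12) = 458.49 mGal
Bouguer slab correction = 0.04193 × 2.67 × 3688.0 = 412.88 mGal
Simple Bouguer anomaly = 458.49 − (412.88) = 45.61 mGal

45.6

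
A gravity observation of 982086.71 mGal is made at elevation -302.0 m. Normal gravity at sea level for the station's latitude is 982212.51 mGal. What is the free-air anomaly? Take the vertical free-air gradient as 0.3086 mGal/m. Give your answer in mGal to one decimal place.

-219.0

Free-air correction = 0.3086 × -302.0 = -93.20 mGal
Free-air anomaly = 982086.71 − 982212.51 + (-93.20) = -219.00 mGal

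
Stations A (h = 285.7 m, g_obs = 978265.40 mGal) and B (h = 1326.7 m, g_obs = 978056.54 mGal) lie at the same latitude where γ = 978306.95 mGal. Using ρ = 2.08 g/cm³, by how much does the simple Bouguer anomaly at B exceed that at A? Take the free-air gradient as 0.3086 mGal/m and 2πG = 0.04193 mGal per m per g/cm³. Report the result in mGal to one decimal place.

Δg_SB(A) = 978265.40 − 978306.95 + 0.3086×285.7 − 0.04193×2.08×285.7 = 21.70 mGal
Δg_SB(B) = 978056.54 − 978306.95 + 0.3086×1326.7 − 0.04193×2.08×1326.7 = 43.30 mGal
Difference = 43.30 − (21.70) = 21.60 mGal

21.6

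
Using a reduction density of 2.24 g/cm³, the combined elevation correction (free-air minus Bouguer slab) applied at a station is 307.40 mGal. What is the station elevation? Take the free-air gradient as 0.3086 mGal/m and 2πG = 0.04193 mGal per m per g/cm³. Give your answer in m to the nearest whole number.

1432

Combined gradient = 0.3086 − 0.04193 × 2.24 = 0.2146768 mGal/m
h = 307.40 / 0.2146768 = 1431.92 m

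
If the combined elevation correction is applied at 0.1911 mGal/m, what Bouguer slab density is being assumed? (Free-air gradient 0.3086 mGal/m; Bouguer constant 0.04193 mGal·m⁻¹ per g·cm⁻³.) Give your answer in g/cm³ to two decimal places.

2.80

0.1911 = 0.3086 − 0.04193 × ρ
ρ = (0.3086 − 0.1911) / 0.04193 = 2.80 g/cm³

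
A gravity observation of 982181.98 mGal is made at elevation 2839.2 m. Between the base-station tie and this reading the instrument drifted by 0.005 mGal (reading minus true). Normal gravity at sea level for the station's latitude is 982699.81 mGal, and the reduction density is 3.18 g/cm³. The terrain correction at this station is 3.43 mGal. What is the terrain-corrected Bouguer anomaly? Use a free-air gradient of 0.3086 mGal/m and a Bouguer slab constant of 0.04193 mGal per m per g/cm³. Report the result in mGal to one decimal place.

-16.8

Drift-corrected reading = 982181.98 − (0.005) = 982181.975 mGal
Free-air correction = 0.3086 × 2839.2 = 876.18 mGal
Free-air anomaly = 982181.975 − 982699.81 + (876.18) = 358.345 mGal
Bouguer slab correction = 0.04193 × 3.18 × 2839.2 = 378.57 mGal
Simple Bouguer anomaly = 358.345 − (378.57) = -20.225 mGal
Complete Bouguer anomaly = -20.225 + 3.43 = -16.795 mGal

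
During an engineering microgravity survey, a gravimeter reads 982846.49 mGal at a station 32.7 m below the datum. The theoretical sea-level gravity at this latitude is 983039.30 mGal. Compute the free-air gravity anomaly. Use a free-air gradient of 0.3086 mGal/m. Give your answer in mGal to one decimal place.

Free-air correction = 0.3086 × -32.7 = -10.09 mGal
Free-air anomaly = 982846.49 − 983039.30 + (-10.09) = -202.90 mGal

-202.9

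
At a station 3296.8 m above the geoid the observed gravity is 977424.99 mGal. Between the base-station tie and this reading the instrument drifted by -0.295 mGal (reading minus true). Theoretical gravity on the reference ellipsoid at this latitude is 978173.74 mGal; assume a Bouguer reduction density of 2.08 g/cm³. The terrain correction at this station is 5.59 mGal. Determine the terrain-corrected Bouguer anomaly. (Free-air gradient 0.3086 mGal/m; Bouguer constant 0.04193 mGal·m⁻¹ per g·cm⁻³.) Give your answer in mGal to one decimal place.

Drift-corrected reading = 977424.99 − (-0.295) = 977425.285 mGal
Free-air correction = 0.3086 × 3296.8 = 1017.39 mGal
Free-air anomaly = 977425.285 − 978173.74 + (1017.39) = 268.935 mGal
Bouguer slab correction = 0.04193 × 2.08 × 3296.8 = 287.53 mGal
Simple Bouguer anomaly = 268.935 − (287.53) = -18.595 mGal
Complete Bouguer anomaly = -18.595 + 5.59 = -13.005 mGal

-13.0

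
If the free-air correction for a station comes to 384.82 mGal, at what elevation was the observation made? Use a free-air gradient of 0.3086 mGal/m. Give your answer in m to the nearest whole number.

1247

h = 384.82 / 0.3086 = 1246.99 m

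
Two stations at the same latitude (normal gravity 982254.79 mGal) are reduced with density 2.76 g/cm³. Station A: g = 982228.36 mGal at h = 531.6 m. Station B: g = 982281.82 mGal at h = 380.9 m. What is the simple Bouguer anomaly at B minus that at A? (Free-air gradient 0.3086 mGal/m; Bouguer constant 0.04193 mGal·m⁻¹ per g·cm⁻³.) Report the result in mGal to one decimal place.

24.4

Δg_SB(A) = 982228.36 − 982254.79 + 0.3086×531.6 − 0.04193×2.76×531.6 = 76.10 mGal
Δg_SB(B) = 982281.82 − 982254.79 + 0.3086×380.9 − 0.04193×2.76×380.9 = 100.50 mGal
Difference = 100.50 − (76.10) = 24.40 mGal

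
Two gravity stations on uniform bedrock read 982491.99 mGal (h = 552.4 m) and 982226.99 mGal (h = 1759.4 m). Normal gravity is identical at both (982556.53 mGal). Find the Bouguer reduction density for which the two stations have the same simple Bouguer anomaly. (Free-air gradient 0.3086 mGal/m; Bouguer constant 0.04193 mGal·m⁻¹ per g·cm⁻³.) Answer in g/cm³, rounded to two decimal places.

2.12

Δg_obs = 982226.99 − 982491.99 = -265.00 mGal over Δh = 1759.4 − 552.4 = 1207.0 m
Equal Bouguer anomalies ⇒ Δg_obs + (0.3086 − 0.04193ρ)·Δh = 0
0.3086 − 0.04193ρ = −Δg_obs/Δh = 0.21955
ρ = (0.3086 − 0.21955) / 0.04193 = 2.12 g/cm³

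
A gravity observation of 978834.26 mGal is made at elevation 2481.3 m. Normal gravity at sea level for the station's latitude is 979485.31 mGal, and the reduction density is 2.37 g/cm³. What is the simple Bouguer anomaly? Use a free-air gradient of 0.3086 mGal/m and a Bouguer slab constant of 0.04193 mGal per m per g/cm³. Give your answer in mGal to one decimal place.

Free-air correction = 0.3086 × 2481.3 = 765.73 mGal
Free-air anomaly = 978834.26 − 979485.31 + (765.73) = 114.68 mGal
Bouguer slab correction = 0.04193 × 2.37 × 2481.3 = 246.58 mGal
Simple Bouguer anomaly = 114.68 − (246.58) = -131.90 mGal

-131.9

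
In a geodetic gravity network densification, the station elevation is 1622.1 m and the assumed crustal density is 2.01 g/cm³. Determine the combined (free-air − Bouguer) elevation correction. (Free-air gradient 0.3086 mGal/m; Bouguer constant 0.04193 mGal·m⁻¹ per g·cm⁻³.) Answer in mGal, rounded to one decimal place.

363.9

Combined gradient = 0.3086 − 0.04193 × 2.01 = 0.2243207 mGal/m
Combined elevation correction = 0.2243207 × 1622.1 = 363.9 mGal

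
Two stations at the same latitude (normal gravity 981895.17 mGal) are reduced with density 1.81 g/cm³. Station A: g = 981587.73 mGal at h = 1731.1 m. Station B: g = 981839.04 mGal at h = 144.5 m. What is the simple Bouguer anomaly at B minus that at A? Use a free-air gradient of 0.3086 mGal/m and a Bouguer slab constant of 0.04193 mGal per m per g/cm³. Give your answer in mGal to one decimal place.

-117.9

Δg_SB(A) = 981587.73 − 981895.17 + 0.3086×1731.1 − 0.04193×1.81×1731.1 = 95.40 mGal
Δg_SB(B) = 981839.04 − 981895.17 + 0.3086×144.5 − 0.04193×1.81×144.5 = -22.50 mGal
Difference = -22.50 − (95.40) = -117.90 mGal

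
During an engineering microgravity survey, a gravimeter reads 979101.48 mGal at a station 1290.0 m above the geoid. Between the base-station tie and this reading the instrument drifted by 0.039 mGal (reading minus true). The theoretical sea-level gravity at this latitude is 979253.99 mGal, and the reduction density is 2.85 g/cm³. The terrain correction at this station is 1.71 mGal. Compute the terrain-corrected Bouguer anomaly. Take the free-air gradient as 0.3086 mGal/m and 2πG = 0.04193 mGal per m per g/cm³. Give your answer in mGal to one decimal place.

Drift-corrected reading = 979101.48 − (0.039) = 979101.441 mGal
Free-air correction = 0.3086 × 1290.0 = 398.09 mGal
Free-air anomaly = 979101.441 − 979253.99 + (398.09) = 245.541 mGal
Bouguer slab correction = 0.04193 × 2.85 × 1290.0 = 154.16 mGal
Simple Bouguer anomaly = 245.541 − (154.16) = 91.381 mGal
Complete Bouguer anomaly = 91.381 + 1.71 = 93.091 mGal

93.1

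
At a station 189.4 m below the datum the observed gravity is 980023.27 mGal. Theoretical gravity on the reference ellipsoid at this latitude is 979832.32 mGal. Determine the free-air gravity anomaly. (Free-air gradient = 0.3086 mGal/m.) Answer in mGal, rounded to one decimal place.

Free-air correction = 0.3086 × -189.4 = -58.45 mGal
Free-air anomaly = 980023.27 − 979832.32 + (-58.45) = 132.50 mGal

132.5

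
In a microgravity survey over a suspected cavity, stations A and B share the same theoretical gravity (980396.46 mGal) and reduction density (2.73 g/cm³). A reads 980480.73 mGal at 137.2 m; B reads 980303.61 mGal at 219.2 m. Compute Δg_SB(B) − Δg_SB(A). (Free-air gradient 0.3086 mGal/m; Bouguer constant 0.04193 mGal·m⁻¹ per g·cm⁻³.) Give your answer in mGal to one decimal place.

Δg_SB(A) = 980480.73 − 980396.46 + 0.3086×137.2 − 0.04193×2.73×137.2 = 110.90 mGal
Δg_SB(B) = 980303.61 − 980396.46 + 0.3086×219.2 − 0.04193×2.73×219.2 = -50.30 mGal
Difference = -50.30 − (110.90) = -161.20 mGal

-161.2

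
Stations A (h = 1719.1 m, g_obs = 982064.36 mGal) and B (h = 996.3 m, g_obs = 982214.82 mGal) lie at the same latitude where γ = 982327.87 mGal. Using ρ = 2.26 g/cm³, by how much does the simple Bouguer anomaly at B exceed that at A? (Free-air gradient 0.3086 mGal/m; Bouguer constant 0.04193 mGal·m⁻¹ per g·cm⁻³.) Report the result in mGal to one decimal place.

-4.1

Δg_SB(A) = 982064.36 − 982327.87 + 0.3086×1719.1 − 0.04193×2.26×1719.1 = 104.10 mGal
Δg_SB(B) = 982214.82 − 982327.87 + 0.3086×996.3 − 0.04193×2.26×996.3 = 100.00 mGal
Difference = 100.00 − (104.10) = -4.10 mGal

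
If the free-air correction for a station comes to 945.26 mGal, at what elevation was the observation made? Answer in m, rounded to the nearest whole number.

3063

h = 945.26 / 0.3086 = 3063.06 m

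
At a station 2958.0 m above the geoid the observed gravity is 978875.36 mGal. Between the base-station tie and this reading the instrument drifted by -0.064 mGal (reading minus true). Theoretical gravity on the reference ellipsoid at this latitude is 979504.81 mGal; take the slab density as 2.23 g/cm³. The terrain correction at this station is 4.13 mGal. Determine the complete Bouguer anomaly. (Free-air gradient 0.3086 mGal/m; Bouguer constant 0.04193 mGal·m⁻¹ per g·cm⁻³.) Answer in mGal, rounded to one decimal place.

Drift-corrected reading = 978875.36 − (-0.064) = 978875.424 mGal
Free-air correction = 0.3086 × 2958.0 = 912.84 mGal
Free-air anomaly = 978875.424 − 979504.81 + (912.84) = 283.454 mGal
Bouguer slab correction = 0.04193 × 2.23 × 2958.0 = 276.58 mGal
Simple Bouguer anomaly = 283.454 − (276.58) = 6.874 mGal
Complete Bouguer anomaly = 6.874 + 4.13 = 11.004 mGal

11.0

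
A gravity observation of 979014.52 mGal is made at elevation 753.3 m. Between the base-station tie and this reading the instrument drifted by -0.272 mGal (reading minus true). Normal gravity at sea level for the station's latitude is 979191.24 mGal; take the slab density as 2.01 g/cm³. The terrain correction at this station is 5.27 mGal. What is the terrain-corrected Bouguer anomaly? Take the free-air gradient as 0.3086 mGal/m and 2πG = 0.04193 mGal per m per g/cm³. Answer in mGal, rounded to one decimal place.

Drift-corrected reading = 979014.52 − (-0.272) = 979014.792 mGal
Free-air correction = 0.3086 × 753.3 = 232.47 mGal
Free-air anomaly = 979014.792 − 979191.24 + (232.47) = 56.022 mGal
Bouguer slab correction = 0.04193 × 2.01 × 753.3 = 63.49 mGal
Simple Bouguer anomaly = 56.022 − (63.49) = -7.468 mGal
Complete Bouguer anomaly = -7.468 + 5.27 = -2.198 mGal

-2.2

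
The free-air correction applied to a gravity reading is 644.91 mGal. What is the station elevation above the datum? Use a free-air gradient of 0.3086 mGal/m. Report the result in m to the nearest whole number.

2090

h = 644.91 / 0.3086 = 2089.79 m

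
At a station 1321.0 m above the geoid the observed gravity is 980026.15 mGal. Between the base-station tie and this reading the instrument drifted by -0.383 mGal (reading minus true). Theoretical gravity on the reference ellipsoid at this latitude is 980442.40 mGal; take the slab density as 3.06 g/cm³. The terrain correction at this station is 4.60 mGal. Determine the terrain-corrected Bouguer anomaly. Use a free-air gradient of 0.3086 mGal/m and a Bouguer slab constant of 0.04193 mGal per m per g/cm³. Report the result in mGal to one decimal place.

Drift-corrected reading = 980026.15 − (-0.383) = 980026.533 mGal
Free-air correction = 0.3086 × 1321.0 = 407.66 mGal
Free-air anomaly = 980026.533 − 980442.40 + (407.66) = -8.207 mGal
Bouguer slab correction = 0.04193 × 3.06 × 1321.0 = 169.49 mGal
Simple Bouguer anomaly = -8.207 − (169.49) = -177.697 mGal
Complete Bouguer anomaly = -177.697 + 4.60 = -173.097 mGal

-173.1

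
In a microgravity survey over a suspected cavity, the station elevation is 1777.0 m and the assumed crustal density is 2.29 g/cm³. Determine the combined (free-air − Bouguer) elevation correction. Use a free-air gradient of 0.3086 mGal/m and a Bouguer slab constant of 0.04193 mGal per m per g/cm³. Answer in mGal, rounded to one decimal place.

Combined gradient = 0.3086 − 0.04193 × 2.29 = 0.2125803 mGal/m
Combined elevation correction = 0.2125803 × 1777.0 = 377.8 mGal

377.8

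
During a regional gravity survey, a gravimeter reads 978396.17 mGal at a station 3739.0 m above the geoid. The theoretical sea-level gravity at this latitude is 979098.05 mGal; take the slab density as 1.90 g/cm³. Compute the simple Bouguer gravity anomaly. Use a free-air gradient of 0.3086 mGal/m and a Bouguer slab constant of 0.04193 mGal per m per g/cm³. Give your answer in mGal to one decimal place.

Free-air correction = 0.3086 × 3739.0 = 1153.86 mGal
Free-air anomaly = 978396.17 − 979098.05 + (1153.86) = 451.98 mGal
Bouguer slab correction = 0.04193 × 1.90 × 3739.0 = 297.87 mGal
Simple Bouguer anomaly = 451.98 − (297.87) = 154.11 mGal

154.1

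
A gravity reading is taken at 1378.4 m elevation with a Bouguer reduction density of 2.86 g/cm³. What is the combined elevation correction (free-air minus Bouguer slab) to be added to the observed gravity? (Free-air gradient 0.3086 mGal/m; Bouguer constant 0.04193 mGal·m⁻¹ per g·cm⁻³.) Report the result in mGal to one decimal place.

260.1

Combined gradient = 0.3086 − 0.04193 × 2.86 = 0.1886802 mGal/m
Combined elevation correction = 0.1886802 × 1378.4 = 260.1 mGal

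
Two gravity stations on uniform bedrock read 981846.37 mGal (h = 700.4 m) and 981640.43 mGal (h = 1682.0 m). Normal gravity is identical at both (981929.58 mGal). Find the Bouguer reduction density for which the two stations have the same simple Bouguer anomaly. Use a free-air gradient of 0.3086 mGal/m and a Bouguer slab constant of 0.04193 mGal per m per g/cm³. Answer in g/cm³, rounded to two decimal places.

2.36

Δg_obs = 981640.43 − 981846.37 = -205.94 mGal over Δh = 1682.0 − 700.4 = 981.6 m
Equal Bouguer anomalies ⇒ Δg_obs + (0.3086 − 0.04193ρ)·Δh = 0
0.3086 − 0.04193ρ = −Δg_obs/Δh = 0.20980
ρ = (0.3086 − 0.20980) / 0.04193 = 2.36 g/cm³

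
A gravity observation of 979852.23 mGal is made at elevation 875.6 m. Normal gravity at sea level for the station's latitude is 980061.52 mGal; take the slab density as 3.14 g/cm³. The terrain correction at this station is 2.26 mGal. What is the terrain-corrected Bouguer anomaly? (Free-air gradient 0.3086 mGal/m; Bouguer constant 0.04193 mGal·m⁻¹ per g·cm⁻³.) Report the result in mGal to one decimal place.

-52.1

Free-air correction = 0.3086 × 875.6 = 270.21 mGal
Free-air anomaly = 979852.23 − 980061.52 + (270.21) = 60.92 mGal
Bouguer slab correction = 0.04193 × 3.14 × 875.6 = 115.28 mGal
Simple Bouguer anomaly = 60.92 − (115.28) = -54.36 mGal
Complete Bouguer anomaly = -54.36 + 2.26 = -52.10 mGal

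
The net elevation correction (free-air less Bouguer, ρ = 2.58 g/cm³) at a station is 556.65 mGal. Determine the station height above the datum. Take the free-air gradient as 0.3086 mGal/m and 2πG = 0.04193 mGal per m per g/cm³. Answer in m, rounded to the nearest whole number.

2777

Combined gradient = 0.3086 − 0.04193 × 2.58 = 0.2004206 mGal/m
h = 556.65 / 0.2004206 = 2777.41 m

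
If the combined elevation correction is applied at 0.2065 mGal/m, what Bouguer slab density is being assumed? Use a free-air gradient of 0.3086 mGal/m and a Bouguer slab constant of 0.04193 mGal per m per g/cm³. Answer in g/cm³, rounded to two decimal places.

2.44

0.2065 = 0.3086 − 0.04193 × ρ
ρ = (0.3086 − 0.2065) / 0.04193 = 2.44 g/cm³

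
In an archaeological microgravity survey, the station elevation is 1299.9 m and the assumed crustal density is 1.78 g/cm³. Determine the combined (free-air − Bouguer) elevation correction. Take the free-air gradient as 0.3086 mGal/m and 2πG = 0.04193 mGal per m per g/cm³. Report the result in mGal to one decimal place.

Combined gradient = 0.3086 − 0.04193 × 1.78 = 0.2339646 mGal/m
Combined elevation correction = 0.2339646 × 1299.9 = 304.1 mGal

304.1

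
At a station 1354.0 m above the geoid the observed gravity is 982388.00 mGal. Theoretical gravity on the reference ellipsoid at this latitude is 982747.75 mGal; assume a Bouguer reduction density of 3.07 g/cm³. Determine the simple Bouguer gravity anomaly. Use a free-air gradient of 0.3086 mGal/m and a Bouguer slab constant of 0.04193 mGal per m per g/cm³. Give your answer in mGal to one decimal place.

-116.2

Free-air correction = 0.3086 × 1354.0 = 417.84 mGal
Free-air anomaly = 982388.00 − 982747.75 + (417.84) = 58.09 mGal
Bouguer slab correction = 0.04193 × 3.07 × 1354.0 = 174.29 mGal
Simple Bouguer anomaly = 58.09 − (174.29) = -116.20 mGal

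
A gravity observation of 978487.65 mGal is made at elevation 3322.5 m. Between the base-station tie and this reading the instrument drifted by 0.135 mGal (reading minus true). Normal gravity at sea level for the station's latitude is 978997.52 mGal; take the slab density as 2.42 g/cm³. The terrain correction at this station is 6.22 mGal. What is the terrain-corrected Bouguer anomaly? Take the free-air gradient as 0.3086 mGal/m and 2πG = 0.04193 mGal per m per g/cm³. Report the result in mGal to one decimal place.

Drift-corrected reading = 978487.65 − (0.135) = 978487.515 mGal
Free-air correction = 0.3086 × 3322.5 = 1025.32 mGal
Free-air anomaly = 978487.515 − 978997.52 + (1025.32) = 515.315 mGal
Bouguer slab correction = 0.04193 × 2.42 × 3322.5 = 337.14 mGal
Simple Bouguer anomaly = 515.315 − (337.14) = 178.175 mGal
Complete Bouguer anomaly = 178.175 + 6.22 = 184.395 mGal

184.4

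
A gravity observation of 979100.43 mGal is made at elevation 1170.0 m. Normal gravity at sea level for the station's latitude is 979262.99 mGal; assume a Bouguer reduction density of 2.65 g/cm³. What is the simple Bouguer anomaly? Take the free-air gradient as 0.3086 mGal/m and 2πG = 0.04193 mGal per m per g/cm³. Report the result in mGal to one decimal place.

Free-air correction = 0.3086 × 1170.0 = 361.06 mGal
Free-air anomaly = 979100.43 − 979262.99 + (361.06) = 198.50 mGal
Bouguer slab correction = 0.04193 × 2.65 × 1170.0 = 130.00 mGal
Simple Bouguer anomaly = 198.50 − (130.00) = 68.50 mGal

68.5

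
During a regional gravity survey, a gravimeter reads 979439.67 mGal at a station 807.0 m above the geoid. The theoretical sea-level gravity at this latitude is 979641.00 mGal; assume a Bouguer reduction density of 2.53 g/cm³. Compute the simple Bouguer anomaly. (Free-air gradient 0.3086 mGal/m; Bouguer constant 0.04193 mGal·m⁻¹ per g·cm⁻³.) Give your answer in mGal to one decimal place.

-37.9

Free-air correction = 0.3086 × 807.0 = 249.04 mGal
Free-air anomaly = 979439.67 − 979641.00 + (249.04) = 47.71 mGal
Bouguer slab correction = 0.04193 × 2.53 × 807.0 = 85.61 mGal
Simple Bouguer anomaly = 47.71 − (85.61) = -37.90 mGal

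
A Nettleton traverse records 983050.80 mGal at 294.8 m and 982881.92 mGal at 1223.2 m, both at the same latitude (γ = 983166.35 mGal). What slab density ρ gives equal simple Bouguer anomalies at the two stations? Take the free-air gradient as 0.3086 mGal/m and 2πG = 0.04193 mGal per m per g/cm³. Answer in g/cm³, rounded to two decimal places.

3.02

Δg_obs = 982881.92 − 983050.80 = -168.88 mGal over Δh = 1223.2 − 294.8 = 928.4 m
Equal Bouguer anomalies ⇒ Δg_obs + (0.3086 − 0.04193ρ)·Δh = 0
0.3086 − 0.04193ρ = −Δg_obs/Δh = 0.18190
ρ = (0.3086 − 0.18190) / 0.04193 = 3.02 g/cm³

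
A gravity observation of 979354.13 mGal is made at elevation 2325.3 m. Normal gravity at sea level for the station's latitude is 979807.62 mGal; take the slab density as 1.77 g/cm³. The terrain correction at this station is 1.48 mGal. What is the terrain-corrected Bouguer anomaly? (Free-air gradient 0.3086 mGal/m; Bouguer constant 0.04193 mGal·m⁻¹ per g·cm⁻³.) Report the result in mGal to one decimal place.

Free-air correction = 0.3086 × 2325.3 = 717.59 mGal
Free-air anomaly = 979354.13 − 979807.62 + (717.59) = 264.10 mGal
Bouguer slab correction = 0.04193 × 1.77 × 2325.3 = 172.57 mGal
Simple Bouguer anomaly = 264.10 − (172.57) = 91.53 mGal
Complete Bouguer anomaly = 91.53 + 1.48 = 93.01 mGal

93.0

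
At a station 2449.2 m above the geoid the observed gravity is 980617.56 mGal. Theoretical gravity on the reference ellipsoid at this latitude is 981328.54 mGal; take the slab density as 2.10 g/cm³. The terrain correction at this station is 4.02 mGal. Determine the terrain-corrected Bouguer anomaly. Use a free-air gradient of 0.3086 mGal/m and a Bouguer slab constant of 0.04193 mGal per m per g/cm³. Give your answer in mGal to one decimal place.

Free-air correction = 0.3086 × 2449.2 = 755.82 mGal
Free-air anomaly = 980617.56 − 981328.54 + (755.82) = 44.84 mGal
Bouguer slab correction = 0.04193 × 2.10 × 2449.2 = 215.66 mGal
Simple Bouguer anomaly = 44.84 − (215.66) = -170.82 mGal
Complete Bouguer anomaly = -170.82 + 4.02 = -166.80 mGal

-166.8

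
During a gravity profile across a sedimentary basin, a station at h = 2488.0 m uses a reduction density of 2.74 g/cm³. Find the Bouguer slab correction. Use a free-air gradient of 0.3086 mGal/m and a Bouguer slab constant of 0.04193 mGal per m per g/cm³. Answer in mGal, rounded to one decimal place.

Bouguer slab correction = 0.04193 × 2.74 × 2488.0 = 285.8 mGal

285.8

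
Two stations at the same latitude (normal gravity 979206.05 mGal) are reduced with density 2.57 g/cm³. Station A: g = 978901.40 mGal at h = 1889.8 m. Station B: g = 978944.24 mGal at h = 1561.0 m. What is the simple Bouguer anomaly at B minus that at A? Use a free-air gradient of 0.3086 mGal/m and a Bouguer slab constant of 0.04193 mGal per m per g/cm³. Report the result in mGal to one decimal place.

-23.2

Δg_SB(A) = 978901.40 − 979206.05 + 0.3086×1889.8 − 0.04193×2.57×1889.8 = 74.90 mGal
Δg_SB(B) = 978944.24 − 979206.05 + 0.3086×1561.0 − 0.04193×2.57×1561.0 = 51.70 mGal
Difference = 51.70 − (74.90) = -23.20 mGal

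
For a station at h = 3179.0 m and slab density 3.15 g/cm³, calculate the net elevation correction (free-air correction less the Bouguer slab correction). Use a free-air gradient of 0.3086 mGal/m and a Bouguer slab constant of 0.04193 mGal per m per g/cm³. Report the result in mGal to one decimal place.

Combined gradient = 0.3086 − 0.04193 × 3.15 = 0.1765205 mGal/m
Combined elevation correction = 0.1765205 × 3179.0 = 561.2 mGal

561.2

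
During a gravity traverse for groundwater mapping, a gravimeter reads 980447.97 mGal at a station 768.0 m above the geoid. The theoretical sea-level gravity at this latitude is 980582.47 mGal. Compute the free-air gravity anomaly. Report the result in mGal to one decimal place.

102.5

Free-air correction = 0.3086 × 768.0 = 237.00 mGal
Free-air anomaly = 980447.97 − 980582.47 + (237.00) = 102.50 mGal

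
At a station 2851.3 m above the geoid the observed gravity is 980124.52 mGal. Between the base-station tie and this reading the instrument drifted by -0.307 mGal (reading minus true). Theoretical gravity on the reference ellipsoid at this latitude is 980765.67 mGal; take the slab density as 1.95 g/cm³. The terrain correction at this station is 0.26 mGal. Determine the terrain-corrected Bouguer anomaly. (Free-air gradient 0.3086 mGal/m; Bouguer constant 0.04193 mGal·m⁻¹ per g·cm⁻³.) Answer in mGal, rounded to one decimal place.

Drift-corrected reading = 980124.52 − (-0.307) = 980124.827 mGal
Free-air correction = 0.3086 × 2851.3 = 879.91 mGal
Free-air anomaly = 980124.827 − 980765.67 + (879.91) = 239.067 mGal
Bouguer slab correction = 0.04193 × 1.95 × 2851.3 = 233.13 mGal
Simple Bouguer anomaly = 239.067 − (233.13) = 5.937 mGal
Complete Bouguer anomaly = 5.937 + 0.26 = 6.197 mGal

6.2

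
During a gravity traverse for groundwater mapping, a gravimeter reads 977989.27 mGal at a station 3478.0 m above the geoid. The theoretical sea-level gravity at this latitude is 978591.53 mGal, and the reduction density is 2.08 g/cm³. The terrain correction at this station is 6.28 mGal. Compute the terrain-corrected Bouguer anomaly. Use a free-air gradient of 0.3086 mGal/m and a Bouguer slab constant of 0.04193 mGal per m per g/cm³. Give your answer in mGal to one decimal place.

Free-air correction = 0.3086 × 3478.0 = 1073.31 mGal
Free-air anomaly = 977989.27 − 978591.53 + (1073.31) = 471.05 mGal
Bouguer slab correction = 0.04193 × 2.08 × 3478.0 = 303.33 mGal
Simple Bouguer anomaly = 471.05 − (303.33) = 167.72 mGal
Complete Bouguer anomaly = 167.72 + 6.28 = 174.00 mGal

174.0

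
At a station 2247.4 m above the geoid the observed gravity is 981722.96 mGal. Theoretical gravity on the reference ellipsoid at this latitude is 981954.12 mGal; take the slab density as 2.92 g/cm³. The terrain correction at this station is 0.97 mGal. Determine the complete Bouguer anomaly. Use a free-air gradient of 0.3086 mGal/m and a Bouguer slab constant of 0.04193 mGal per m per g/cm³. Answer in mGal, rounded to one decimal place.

188.2

Free-air correction = 0.3086 × 2247.4 = 693.55 mGal
Free-air anomaly = 981722.96 − 981954.12 + (693.55) = 462.39 mGal
Bouguer slab correction = 0.04193 × 2.92 × 2247.4 = 275.16 mGal
Simple Bouguer anomaly = 462.39 − (275.16) = 187.23 mGal
Complete Bouguer anomaly = 187.23 + 0.97 = 188.20 mGal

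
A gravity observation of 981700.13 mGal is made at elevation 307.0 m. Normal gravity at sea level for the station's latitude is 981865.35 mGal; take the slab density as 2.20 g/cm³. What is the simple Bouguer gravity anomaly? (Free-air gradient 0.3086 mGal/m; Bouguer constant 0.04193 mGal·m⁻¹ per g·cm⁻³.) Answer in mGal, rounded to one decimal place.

-98.8

Free-air correction = 0.3086 × 307.0 = 94.74 mGal
Free-air anomaly = 981700.13 − 981865.35 + (94.74) = -70.48 mGal
Bouguer slab correction = 0.04193 × 2.20 × 307.0 = 28.32 mGal
Simple Bouguer anomaly = -70.48 − (28.32) = -98.80 mGal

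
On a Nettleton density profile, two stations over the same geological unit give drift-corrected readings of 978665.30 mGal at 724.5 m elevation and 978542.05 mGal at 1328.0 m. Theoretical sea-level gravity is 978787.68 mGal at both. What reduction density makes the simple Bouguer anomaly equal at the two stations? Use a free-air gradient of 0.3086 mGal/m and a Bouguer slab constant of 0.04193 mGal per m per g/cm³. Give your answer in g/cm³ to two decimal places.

2.49

Δg_obs = 978542.05 − 978665.30 = -123.25 mGal over Δh = 1328.0 − 724.5 = 603.5 m
Equal Bouguer anomalies ⇒ Δg_obs + (0.3086 − 0.04193ρ)·Δh = 0
0.3086 − 0.04193ρ = −Δg_obs/Δh = 0.20423
ρ = (0.3086 − 0.20423) / 0.04193 = 2.49 g/cm³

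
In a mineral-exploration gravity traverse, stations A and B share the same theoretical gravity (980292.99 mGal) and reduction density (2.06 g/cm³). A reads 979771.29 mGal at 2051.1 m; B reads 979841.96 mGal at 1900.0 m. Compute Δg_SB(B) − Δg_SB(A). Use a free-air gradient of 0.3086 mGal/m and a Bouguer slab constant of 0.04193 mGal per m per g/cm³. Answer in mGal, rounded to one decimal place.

37.1

Δg_SB(A) = 979771.29 − 980292.99 + 0.3086×2051.1 − 0.04193×2.06×2051.1 = -65.90 mGal
Δg_SB(B) = 979841.96 − 980292.99 + 0.3086×1900.0 − 0.04193×2.06×1900.0 = -28.80 mGal
Difference = -28.80 − (-65.90) = 37.10 mGal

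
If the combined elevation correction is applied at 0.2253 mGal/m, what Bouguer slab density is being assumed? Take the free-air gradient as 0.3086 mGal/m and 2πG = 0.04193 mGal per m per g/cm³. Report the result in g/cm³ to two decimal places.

1.99

0.2253 = 0.3086 − 0.04193 × ρ
ρ = (0.3086 − 0.2253) / 0.04193 = 1.99 g/cm³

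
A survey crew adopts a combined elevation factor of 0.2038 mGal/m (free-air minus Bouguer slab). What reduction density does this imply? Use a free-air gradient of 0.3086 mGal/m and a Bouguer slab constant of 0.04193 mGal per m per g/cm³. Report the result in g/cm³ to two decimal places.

0.2038 = 0.3086 − 0.04193 × ρ
ρ = (0.3086 − 0.2038) / 0.04193 = 2.50 g/cm³

2.50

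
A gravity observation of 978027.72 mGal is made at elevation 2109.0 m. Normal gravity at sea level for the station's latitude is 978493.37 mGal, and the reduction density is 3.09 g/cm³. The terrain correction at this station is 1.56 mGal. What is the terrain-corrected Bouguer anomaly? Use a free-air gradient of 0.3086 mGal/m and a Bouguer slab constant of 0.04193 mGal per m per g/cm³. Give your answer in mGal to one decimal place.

-86.5

Free-air correction = 0.3086 × 2109.0 = 650.84 mGal
Free-air anomaly = 978027.72 − 978493.37 + (650.84) = 185.19 mGal
Bouguer slab correction = 0.04193 × 3.09 × 2109.0 = 273.25 mGal
Simple Bouguer anomaly = 185.19 − (273.25) = -88.06 mGal
Complete Bouguer anomaly = -88.06 + 1.56 = -86.50 mGal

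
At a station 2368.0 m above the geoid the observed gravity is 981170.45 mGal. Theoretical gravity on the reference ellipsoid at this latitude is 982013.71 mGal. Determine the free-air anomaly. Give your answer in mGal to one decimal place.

-112.5

Free-air correction = 0.3086 × 2368.0 = 730.76 mGal
Free-air anomaly = 981170.45 − 982013.71 + (730.76) = -112.50 mGal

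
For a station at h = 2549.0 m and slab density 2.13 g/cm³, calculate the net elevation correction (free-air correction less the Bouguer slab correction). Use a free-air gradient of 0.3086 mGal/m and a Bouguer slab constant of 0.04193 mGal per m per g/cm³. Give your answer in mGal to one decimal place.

559.0

Combined gradient = 0.3086 − 0.04193 × 2.13 = 0.2192891 mGal/m
Combined elevation correction = 0.2192891 × 2549.0 = 559.0 mGal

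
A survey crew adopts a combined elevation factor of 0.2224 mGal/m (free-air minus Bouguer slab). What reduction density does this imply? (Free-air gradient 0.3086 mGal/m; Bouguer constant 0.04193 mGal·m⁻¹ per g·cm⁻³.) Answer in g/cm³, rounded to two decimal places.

0.2224 = 0.3086 − 0.04193 × ρ
ρ = (0.3086 − 0.2224) / 0.04193 = 2.06 g/cm³

2.06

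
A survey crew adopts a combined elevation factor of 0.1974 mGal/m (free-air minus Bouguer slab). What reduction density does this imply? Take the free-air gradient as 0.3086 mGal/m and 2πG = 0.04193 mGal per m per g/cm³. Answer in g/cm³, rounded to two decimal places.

2.65

0.1974 = 0.3086 − 0.04193 × ρ
ρ = (0.3086 − 0.1974) / 0.04193 = 2.65 g/cm³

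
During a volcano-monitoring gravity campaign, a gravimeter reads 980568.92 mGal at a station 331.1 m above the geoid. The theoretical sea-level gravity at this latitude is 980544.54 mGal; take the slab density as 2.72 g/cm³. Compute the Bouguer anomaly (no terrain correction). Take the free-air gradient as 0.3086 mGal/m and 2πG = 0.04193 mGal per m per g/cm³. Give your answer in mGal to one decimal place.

Free-air correction = 0.3086 × 331.1 = 102.18 mGal
Free-air anomaly = 980568.92 − 980544.54 + (102.18) = 126.56 mGal
Bouguer slab correction = 0.04193 × 2.72 × 331.1 = 37.76 mGal
Simple Bouguer anomaly = 126.56 − (37.76) = 88.80 mGal

88.8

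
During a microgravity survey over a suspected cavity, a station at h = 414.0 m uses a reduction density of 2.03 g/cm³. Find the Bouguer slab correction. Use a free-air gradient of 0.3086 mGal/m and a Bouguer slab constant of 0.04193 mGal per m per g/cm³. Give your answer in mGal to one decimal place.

Bouguer slab correction = 0.04193 × 2.03 × 414.0 = 35.2 mGal

35.2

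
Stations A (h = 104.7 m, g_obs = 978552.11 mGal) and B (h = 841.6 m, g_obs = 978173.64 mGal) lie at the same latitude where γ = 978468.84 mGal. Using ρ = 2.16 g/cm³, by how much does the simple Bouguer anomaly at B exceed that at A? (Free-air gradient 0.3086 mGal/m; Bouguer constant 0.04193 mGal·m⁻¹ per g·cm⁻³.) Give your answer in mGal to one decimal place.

Δg_SB(A) = 978552.11 − 978468.84 + 0.3086×104.7 − 0.04193×2.16×104.7 = 106.10 mGal
Δg_SB(B) = 978173.64 − 978468.84 + 0.3086×841.6 − 0.04193×2.16×841.6 = -111.70 mGal
Difference = -111.70 − (106.10) = -217.80 mGal

-217.8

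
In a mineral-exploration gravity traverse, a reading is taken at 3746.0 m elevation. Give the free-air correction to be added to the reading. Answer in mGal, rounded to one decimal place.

1156.0

Free-air correction = 0.3086 × 3746.0 = 1156.0 mGal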